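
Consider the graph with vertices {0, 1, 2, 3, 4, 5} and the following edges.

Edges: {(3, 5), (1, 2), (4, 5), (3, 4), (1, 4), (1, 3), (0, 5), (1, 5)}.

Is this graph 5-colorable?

The chromatic number is 4. 1, 3, 4, 5 form a clique, so at least 4 colors are needed.
4 colors suffice: 0=blue, 1=blue, 2=red, 3=yellow, 4=green, 5=red.
Since 5 ≥ 4, a proper 5-coloring certainly exists.

Yes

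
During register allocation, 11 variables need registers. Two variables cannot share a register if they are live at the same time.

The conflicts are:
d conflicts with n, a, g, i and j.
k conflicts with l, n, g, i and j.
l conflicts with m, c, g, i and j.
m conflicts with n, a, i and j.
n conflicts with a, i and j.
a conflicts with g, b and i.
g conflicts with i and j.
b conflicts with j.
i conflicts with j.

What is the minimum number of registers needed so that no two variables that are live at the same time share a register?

k, l, g, i, j pairwise conflict, so at least 5 registers are needed.
5 registers suffice: d=4, k=5, l=4, m=5, n=3, c=1, a=2, g=3, b=1, i=1, j=2. Each listed conflict is separated.

5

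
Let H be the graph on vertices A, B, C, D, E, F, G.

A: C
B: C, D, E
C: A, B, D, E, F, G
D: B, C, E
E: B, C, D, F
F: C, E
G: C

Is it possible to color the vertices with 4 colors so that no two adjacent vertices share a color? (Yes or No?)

The chromatic number is 4. B, C, D, E form a clique, so at least 4 colors are needed.
4 colors suffice: color red → {C}; color blue → {A, E, G}; color green → {D, F}; color yellow → {B}.
That is already a proper 4-coloring.

Yes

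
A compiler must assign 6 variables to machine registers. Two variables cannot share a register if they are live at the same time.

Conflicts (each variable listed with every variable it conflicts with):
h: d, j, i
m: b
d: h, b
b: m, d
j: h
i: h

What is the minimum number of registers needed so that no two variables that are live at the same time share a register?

2

h and i conflict, so at least 2 registers are needed.
2 registers suffice: register 1 → {h, b}; register 2 → {m, d, j, i}. Each listed conflict is separated.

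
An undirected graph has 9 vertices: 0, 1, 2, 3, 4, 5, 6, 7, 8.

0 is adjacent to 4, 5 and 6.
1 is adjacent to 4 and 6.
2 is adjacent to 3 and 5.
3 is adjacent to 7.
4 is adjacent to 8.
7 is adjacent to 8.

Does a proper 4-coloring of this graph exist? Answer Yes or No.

Yes

The chromatic number is 3. The cycle 5-0-4-8-7-3-2-5 has odd length 7, so it cannot be 2-colored; at least 3 colors are needed.
3 colors suffice: color red → {3, 4, 5, 6}; color blue → {0, 1, 2, 8}; color green → {7}.
Since 4 ≥ 3, a proper 4-coloring certainly exists.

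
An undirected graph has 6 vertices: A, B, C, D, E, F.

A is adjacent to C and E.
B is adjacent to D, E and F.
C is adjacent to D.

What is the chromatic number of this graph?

The cycle B-D-C-A-E-B has odd length 5, so it cannot be 2-colored; at least 3 colors are needed.
3 colors suffice: color 1 → {B, C}; color 2 → {D, E, F}; color 3 → {A}. Each edge has distinct colors on its endpoints.

3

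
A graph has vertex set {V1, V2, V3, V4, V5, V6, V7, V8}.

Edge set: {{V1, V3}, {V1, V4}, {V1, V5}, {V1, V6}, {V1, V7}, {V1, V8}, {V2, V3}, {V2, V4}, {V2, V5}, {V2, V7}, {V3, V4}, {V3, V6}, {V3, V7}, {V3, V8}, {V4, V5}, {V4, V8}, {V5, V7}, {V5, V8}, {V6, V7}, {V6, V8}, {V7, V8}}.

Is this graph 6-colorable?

Yes

The chromatic number is 5. V1, V3, V6, V7, V8 are mutually adjacent (a clique of size 5), so at least 5 colors are needed.
5 colors suffice: color R → {V2, V8}; color B → {V4, V7}; color G → {V1}; color Y → {V3, V5}; color P → {V6}.
Since 6 ≥ 5, a proper 6-coloring certainly exists.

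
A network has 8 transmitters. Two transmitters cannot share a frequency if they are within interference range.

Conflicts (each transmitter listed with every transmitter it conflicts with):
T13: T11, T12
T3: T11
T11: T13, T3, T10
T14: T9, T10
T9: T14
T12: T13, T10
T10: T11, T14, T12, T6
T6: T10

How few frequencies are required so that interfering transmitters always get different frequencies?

T10 and T6 conflict, so at least 2 frequencies are needed.
A valid assignment using 2 frequencies: T13=1, T3=1, T11=2, T14=2, T9=1, T12=2, T10=1, T6=2. Every pair that conflicts lands in different frequencies.

2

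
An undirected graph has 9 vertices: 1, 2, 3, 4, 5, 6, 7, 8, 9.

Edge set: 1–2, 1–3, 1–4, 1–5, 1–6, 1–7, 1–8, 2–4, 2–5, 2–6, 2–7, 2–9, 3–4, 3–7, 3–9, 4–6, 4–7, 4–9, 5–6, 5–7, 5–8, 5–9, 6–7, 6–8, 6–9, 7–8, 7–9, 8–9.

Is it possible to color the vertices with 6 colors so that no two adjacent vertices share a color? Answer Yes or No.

The chromatic number is 5. 2, 5, 6, 7, 9 are mutually adjacent (a clique of size 5), so at least 5 colors are needed.
5 colors suffice: color a → {7}; color b → {3, 6}; color c → {1, 9}; color d → {4, 5}; color e → {2, 8}.
Since 6 ≥ 5, a proper 6-coloring certainly exists.

Yes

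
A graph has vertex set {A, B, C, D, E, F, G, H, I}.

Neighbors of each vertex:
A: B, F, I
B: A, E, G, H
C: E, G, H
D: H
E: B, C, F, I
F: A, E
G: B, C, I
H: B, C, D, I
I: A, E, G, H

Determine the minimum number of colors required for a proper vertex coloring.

2

E and F are adjacent, so at least 2 colors are needed.
A valid assignment using 2 colors: A=1, B=2, C=2, D=2, E=1, F=2, G=1, H=1, I=2. Each edge has distinct colors on its endpoints.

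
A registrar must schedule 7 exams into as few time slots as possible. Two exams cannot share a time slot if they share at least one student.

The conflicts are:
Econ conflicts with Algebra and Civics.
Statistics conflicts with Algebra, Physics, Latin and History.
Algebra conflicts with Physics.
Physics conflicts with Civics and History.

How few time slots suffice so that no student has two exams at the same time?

3

Statistics, Physics, History are mutually in conflict, so at least 3 time slots are needed.
A valid assignment using 3 time slots: Econ=2, Statistics=1, Algebra=3, Physics=2, Civics=1, Latin=2, History=3. Each listed conflict is separated.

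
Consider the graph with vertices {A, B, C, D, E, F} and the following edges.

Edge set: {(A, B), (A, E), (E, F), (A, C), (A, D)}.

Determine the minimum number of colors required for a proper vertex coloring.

A and D are adjacent, so at least 2 colors are needed.
2 colors suffice: color red → {A, F}; color blue → {B, C, D, E}. Every edge joins two different colors.

2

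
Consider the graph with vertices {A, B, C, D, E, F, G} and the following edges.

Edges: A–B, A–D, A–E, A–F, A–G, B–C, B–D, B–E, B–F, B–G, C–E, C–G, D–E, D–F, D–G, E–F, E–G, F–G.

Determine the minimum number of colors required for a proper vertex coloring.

A, B, D, E, F, G are mutually adjacent (a clique of size 6), so at least 6 colors are needed.
6 colors suffice: color 1 → {E}; color 2 → {B}; color 3 → {G}; color 4 → {C, F}; color 5 → {A}; color 6 → {D}. No two adjacent vertices share a color.

6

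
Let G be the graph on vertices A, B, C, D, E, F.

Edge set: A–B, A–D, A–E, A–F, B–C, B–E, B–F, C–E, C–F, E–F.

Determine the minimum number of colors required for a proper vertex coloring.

4

B, C, E, F are pairwise adjacent (a clique of size 4), so at least 4 colors are needed.
4 colors suffice: color 1 → {D, F}; color 2 → {B}; color 3 → {A, C}; color 4 → {E}. Each edge has distinct colors on its endpoints.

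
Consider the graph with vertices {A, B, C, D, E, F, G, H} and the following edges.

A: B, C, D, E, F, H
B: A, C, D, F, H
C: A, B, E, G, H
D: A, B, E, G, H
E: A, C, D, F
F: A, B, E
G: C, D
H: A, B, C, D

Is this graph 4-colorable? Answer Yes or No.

The chromatic number is 4. A, B, D, H are pairwise adjacent (a clique of size 4), so at least 4 colors are needed.
4 colors suffice: color 1 → {A, G}; color 2 → {C, D, F}; color 3 → {B, E}; color 4 → {H}.
That is already a proper 4-coloring.

Yes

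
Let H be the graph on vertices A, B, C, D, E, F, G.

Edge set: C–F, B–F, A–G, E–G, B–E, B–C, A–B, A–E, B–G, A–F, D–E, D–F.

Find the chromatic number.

4

A, B, E, G are mutually adjacent (a clique of size 4), so at least 4 colors are needed.
A valid assignment using 4 colors: A=3, B=1, C=3, D=1, E=2, F=2, G=4. Every edge joins two different colors.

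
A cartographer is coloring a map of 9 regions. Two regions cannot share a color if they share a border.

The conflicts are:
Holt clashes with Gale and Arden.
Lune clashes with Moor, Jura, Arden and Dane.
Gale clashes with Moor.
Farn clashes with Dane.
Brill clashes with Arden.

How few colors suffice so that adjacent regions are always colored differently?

The cycle Gale-Holt-Arden-Lune-Moor-Gale has odd length 5, so it cannot be 2-colored; at least 3 colors are needed.
3 colors suffice: Holt=1, Lune=1, Gale=3, Farn=1, Brill=1, Moor=2, Jura=2, Arden=2, Dane=2. No two conflicting regions share a color.

3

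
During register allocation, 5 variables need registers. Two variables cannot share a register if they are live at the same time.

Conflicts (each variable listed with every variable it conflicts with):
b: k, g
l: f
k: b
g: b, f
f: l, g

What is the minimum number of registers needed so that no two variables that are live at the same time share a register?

2

b and g conflict, so at least 2 registers are needed.
Using 2 registers: b=1, l=2, k=2, g=2, f=1. Every pair that conflicts lands in different registers.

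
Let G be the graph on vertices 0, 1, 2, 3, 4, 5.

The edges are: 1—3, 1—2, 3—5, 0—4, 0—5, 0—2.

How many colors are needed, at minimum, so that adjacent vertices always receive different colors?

3

The cycle 1-2-0-5-3-1 has odd length 5, so it cannot be 2-colored; at least 3 colors are needed.
One proper 3-coloring: 0=red, 1=red, 2=blue, 3=green, 4=blue, 5=blue. Each edge has distinct colors on its endpoints.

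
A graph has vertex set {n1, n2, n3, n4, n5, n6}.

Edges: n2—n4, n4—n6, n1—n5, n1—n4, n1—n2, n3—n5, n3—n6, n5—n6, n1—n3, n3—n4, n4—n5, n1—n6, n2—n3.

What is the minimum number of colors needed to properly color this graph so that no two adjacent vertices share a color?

5

n1, n3, n4, n5, n6 are mutually adjacent (a clique of size 5), so at least 5 colors are needed.
5 colors suffice: color R → {n1}; color B → {n4}; color G → {n3}; color Y → {n2, n5}; color P → {n6}. Every edge joins two different colors.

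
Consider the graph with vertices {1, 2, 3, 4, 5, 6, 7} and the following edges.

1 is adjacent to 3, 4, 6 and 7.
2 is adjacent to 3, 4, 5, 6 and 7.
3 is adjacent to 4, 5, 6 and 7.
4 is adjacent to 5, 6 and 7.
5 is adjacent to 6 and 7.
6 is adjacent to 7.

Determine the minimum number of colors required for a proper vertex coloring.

6

2, 3, 4, 5, 6, 7 are pairwise adjacent (a clique of size 6), so at least 6 colors are needed.
6 colors suffice: color a → {7}; color b → {6}; color c → {4}; color d → {3}; color e → {1, 5}; color f → {2}. No two adjacent vertices share a color.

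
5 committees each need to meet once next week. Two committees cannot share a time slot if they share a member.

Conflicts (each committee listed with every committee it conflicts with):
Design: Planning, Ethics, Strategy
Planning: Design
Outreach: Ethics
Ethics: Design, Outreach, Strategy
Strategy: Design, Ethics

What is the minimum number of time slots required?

Design, Ethics, Strategy pairwise conflict, so at least 3 time slots are needed.
A valid assignment using 3 time slots: Design=1, Planning=2, Outreach=1, Ethics=2, Strategy=3. Each listed conflict is separated.

3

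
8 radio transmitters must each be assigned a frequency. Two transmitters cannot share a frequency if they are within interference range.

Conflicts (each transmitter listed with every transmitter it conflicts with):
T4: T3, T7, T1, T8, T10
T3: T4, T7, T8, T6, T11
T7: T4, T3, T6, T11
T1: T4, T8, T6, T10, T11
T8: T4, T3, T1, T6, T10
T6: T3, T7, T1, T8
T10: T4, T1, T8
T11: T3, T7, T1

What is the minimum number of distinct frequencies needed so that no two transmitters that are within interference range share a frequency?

4

T4, T1, T8, T10 all conflict with each other, so at least 4 frequencies are needed.
4 frequencies suffice: T4=2, T3=3, T7=1, T1=3, T8=1, T6=2, T10=4, T11=2. Every pair that conflicts lands in different frequencies.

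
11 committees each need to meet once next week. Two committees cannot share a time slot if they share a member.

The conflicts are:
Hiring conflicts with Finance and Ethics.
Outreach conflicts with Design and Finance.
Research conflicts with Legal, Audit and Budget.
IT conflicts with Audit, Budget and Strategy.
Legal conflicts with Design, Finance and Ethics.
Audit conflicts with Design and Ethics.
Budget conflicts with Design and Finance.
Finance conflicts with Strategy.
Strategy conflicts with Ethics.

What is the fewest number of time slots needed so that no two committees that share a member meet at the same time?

Budget and Finance conflict, so at least 2 time slots are needed.
A valid assignment using 2 time slots: Hiring=2, Outreach=2, Research=1, IT=1, Legal=2, Audit=2, Budget=2, Design=1, Finance=1, Strategy=2, Ethics=1. No two conflicting committees share a time slot.

2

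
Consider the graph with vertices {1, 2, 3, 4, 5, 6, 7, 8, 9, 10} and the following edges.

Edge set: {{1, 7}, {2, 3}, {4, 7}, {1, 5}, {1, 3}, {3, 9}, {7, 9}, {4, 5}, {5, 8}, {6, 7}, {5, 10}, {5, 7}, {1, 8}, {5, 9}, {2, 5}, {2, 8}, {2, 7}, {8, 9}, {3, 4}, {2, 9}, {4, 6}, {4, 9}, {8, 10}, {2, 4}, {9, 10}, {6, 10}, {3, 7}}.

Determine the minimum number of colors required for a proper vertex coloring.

2, 3, 4, 7, 9 form a clique, so at least 5 colors are needed.
5 colors suffice: color a → {7, 8}; color b → {3, 5, 6}; color c → {1, 9}; color d → {4, 10}; color e → {2}. No two adjacent vertices share a color.

5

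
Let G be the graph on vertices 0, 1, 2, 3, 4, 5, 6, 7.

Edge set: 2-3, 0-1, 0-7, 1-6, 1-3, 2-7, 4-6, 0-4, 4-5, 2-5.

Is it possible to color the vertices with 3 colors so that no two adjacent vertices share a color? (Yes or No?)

The chromatic number is 3. The cycle 2-5-4-0-7-2 has odd length 5, so it cannot be 2-colored; at least 3 colors are needed.
3 colors suffice: color a → {1, 2, 4}; color b → {0, 3, 5, 6}; color c → {7}.
That is already a proper 3-coloring.

Yes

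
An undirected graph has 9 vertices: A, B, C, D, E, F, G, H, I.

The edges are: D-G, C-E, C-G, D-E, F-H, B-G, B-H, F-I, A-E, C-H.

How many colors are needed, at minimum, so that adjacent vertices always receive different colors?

C and G are adjacent, so at least 2 colors are needed.
2 colors suffice: color 1 → {E, G, H, I}; color 2 → {A, B, C, D, F}. Every edge joins two different colors.

2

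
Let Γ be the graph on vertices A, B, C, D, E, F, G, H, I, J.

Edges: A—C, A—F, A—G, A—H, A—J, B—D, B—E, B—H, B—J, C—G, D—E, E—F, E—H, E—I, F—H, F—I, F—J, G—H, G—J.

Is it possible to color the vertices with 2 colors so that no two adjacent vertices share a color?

No

E, F, H are pairwise adjacent, so at least 3 colors are needed.
So 2 colors are not enough.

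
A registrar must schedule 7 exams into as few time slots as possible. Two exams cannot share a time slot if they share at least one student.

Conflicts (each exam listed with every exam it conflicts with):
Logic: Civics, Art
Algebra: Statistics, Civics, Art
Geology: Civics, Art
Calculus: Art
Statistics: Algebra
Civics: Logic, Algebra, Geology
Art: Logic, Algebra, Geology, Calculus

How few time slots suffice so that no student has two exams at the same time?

Geology and Civics conflict, so at least 2 time slots are needed.
2 time slots suffice: time slot 1 → {Statistics, Civics, Art}; time slot 2 → {Logic, Algebra, Geology, Calculus}. Every pair that conflicts lands in different time slots.

2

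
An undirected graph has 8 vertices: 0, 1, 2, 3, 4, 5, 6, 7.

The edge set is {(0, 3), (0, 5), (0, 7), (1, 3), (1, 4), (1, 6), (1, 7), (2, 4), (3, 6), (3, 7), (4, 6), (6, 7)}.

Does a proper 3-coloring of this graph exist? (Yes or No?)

1, 3, 6, 7 are mutually adjacent (a clique of size 4), so at least 4 colors are needed.
So 3 colors are not enough.

No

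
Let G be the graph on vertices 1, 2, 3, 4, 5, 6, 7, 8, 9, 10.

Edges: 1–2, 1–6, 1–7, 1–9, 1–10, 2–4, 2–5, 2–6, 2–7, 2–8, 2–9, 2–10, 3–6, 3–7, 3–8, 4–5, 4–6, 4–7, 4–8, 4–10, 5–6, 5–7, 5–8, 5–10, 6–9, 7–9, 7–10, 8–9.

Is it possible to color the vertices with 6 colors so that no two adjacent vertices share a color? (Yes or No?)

Yes

The chromatic number is 5. 2, 4, 5, 7, 10 form a clique, so at least 5 colors are needed.
5 colors suffice: color a → {2, 3}; color b → {6, 7, 8}; color c → {4, 9}; color d → {1, 5}; color e → {10}.
Since 6 ≥ 5, a proper 6-coloring certainly exists.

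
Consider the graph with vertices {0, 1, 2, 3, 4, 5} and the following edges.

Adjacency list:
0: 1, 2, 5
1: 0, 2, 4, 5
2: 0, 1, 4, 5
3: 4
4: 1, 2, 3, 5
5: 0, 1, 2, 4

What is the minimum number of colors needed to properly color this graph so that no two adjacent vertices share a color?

1, 2, 4, 5 form a clique, so at least 4 colors are needed.
4 colors suffice: color a → {1, 3}; color b → {5}; color c → {0, 4}; color d → {2}. Each edge has distinct colors on its endpoints.

4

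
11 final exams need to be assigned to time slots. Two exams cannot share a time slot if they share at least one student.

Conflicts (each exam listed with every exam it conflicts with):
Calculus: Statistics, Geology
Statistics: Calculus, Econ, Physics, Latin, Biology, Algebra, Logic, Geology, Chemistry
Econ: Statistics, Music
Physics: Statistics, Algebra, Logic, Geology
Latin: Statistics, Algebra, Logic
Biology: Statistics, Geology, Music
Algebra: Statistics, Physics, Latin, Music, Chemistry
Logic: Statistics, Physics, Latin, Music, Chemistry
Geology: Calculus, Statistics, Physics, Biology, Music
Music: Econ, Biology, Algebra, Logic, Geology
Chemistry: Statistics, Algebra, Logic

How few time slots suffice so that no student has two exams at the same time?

Biology, Geology, Music are mutually in conflict, so at least 3 time slots are needed.
3 time slots suffice: time slot 1 → {Statistics, Music}; time slot 2 → {Econ, Algebra, Logic, Geology}; time slot 3 → {Calculus, Physics, Latin, Biology, Chemistry}. Each listed conflict is separated.

3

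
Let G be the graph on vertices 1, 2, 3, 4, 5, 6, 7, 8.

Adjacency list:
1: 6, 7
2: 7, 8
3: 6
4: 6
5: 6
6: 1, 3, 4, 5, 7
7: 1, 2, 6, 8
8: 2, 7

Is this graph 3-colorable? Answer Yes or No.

Yes

The chromatic number is 3. 1, 6, 7 are mutually adjacent, so at least 3 colors are needed.
3 colors suffice: color a → {2, 6}; color b → {3, 4, 5, 7}; color c → {1, 8}.
That is already a proper 3-coloring.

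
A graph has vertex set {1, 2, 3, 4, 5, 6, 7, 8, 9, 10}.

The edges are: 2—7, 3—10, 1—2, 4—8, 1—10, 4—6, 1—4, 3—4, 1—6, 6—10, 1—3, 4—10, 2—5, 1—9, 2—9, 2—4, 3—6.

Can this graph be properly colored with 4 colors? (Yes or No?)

No

1, 3, 4, 6, 10 are pairwise adjacent (a clique of size 5), so at least 5 colors are needed.
So 4 colors are not enough.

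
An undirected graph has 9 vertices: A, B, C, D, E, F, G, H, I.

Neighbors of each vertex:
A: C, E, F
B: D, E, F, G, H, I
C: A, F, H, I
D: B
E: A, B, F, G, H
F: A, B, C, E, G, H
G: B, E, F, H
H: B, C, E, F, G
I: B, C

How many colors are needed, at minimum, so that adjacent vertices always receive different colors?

5

B, E, F, G, H are pairwise adjacent (a clique of size 5), so at least 5 colors are needed.
A valid assignment using 5 colors: A=3, B=1, C=1, D=2, E=4, F=2, G=5, H=3, I=2. No two adjacent vertices share a color.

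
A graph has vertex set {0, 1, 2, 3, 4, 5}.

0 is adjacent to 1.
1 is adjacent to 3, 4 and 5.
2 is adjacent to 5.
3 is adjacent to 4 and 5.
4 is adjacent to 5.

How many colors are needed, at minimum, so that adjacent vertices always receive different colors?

4

1, 3, 4, 5 are mutually adjacent (a clique of size 4), so at least 4 colors are needed.
4 colors suffice: 0=b, 1=a, 2=a, 3=d, 4=c, 5=b. Every edge joins two different colors.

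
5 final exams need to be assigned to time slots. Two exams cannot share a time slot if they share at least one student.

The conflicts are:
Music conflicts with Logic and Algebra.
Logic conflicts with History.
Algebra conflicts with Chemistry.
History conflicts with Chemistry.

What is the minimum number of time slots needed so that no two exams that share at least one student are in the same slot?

The cycle Music-Logic-History-Chemistry-Algebra-Music has odd length 5, so it cannot be 2-colored; at least 3 time slots are needed.
3 time slots suffice: time slot 1 → {Music, History}; time slot 2 → {Logic, Algebra}; time slot 3 → {Chemistry}. Every pair that conflicts lands in different time slots.

3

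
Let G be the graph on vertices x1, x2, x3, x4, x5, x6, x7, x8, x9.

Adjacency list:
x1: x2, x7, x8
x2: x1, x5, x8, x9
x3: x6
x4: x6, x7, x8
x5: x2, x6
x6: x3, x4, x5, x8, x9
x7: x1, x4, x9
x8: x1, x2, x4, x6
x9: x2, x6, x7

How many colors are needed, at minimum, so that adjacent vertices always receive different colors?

x1, x2, x8 form a triangle, so at least 3 colors are needed.
3 colors suffice: color R → {x2, x6, x7}; color B → {x3, x5, x8, x9}; color G → {x1, x4}. Every edge joins two different colors.

3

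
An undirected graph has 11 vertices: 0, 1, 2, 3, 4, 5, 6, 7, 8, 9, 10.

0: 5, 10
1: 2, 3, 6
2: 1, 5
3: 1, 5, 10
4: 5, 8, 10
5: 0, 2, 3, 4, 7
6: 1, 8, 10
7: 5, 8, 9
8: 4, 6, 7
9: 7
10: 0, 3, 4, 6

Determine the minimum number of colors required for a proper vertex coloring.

4 and 5 are adjacent, so at least 2 colors are needed.
2 colors suffice: color a → {1, 5, 8, 9, 10}; color b → {0, 2, 3, 4, 6, 7}. No two adjacent vertices share a color.

2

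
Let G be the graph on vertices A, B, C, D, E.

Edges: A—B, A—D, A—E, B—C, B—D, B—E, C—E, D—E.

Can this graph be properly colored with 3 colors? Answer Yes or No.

No

A, B, D, E form a clique, so at least 4 colors are needed.
So 3 colors are not enough.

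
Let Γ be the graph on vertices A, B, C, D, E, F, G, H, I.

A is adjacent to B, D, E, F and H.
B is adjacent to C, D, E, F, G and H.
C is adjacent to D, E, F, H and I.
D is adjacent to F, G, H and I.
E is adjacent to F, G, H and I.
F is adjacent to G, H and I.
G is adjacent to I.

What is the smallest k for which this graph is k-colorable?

B, C, E, F, H are mutually adjacent (a clique of size 5), so at least 5 colors are needed.
A valid assignment using 5 colors: A=yellow, B=green, C=yellow, D=blue, E=blue, F=red, G=yellow, H=purple, I=green. No two adjacent vertices share a color.

5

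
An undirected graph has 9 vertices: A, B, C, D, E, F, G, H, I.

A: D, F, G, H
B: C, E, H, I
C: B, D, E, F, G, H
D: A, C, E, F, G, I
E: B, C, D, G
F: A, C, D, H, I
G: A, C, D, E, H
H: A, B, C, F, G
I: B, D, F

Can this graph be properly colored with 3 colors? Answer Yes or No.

No

C, D, E, G are pairwise adjacent (a clique of size 4), so at least 4 colors are needed.
So 3 colors are not enough.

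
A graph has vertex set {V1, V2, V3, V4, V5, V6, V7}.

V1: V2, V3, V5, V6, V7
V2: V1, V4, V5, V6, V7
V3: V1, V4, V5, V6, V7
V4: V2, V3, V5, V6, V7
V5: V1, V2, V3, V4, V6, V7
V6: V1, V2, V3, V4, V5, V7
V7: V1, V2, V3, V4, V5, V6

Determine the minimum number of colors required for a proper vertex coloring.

5

V3, V4, V5, V6, V7 are pairwise adjacent (a clique of size 5), so at least 5 colors are needed.
5 colors suffice: V1=4, V2=5, V3=5, V4=4, V5=1, V6=2, V7=3. Each edge has distinct colors on its endpoints.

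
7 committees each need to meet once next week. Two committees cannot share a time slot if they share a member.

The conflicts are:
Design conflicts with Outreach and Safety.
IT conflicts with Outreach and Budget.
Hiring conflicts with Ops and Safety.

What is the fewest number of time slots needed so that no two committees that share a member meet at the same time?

2

IT and Budget conflict, so at least 2 time slots are needed.
A valid assignment using 2 time slots: Design=1, IT=1, Outreach=2, Hiring=1, Budget=2, Ops=2, Safety=2. No two conflicting committees share a time slot.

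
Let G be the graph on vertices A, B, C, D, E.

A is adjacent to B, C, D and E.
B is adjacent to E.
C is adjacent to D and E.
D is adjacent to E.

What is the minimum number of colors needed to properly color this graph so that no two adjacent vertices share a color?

A, C, D, E are pairwise adjacent (a clique of size 4), so at least 4 colors are needed.
4 colors suffice: color 1 → {A}; color 2 → {E}; color 3 → {B, D}; color 4 → {C}. Every edge joins two different colors.

4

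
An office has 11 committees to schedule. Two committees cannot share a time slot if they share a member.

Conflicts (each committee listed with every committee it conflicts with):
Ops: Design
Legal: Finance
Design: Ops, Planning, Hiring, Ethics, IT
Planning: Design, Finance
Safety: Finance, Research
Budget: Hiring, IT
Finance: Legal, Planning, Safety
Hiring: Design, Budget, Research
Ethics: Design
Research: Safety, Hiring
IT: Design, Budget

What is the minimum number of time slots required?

2

Ops and Design conflict, so at least 2 time slots are needed.
A valid assignment using 2 time slots: Ops=2, Legal=2, Design=1, Planning=2, Safety=2, Budget=1, Finance=1, Hiring=2, Ethics=2, Research=1, IT=2. Every pair that conflicts lands in different time slots.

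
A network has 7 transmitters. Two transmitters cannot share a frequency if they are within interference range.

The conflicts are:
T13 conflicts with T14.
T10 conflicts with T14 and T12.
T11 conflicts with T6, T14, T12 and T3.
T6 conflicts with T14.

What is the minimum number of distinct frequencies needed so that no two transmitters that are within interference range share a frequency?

3

T11, T6, T14 are mutually in conflict, so at least 3 frequencies are needed.
3 frequencies suffice: T13=2, T10=2, T11=2, T6=3, T14=1, T12=1, T3=1. Every pair that conflicts lands in different frequencies.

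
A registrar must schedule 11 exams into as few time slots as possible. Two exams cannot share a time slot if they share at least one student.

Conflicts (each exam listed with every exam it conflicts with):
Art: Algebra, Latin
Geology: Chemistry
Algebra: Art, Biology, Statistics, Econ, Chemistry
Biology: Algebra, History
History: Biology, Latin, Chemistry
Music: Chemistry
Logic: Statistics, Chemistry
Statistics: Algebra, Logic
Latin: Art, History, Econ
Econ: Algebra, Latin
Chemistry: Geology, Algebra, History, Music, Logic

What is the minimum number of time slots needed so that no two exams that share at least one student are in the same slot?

The cycle Biology-Algebra-Art-Latin-History-Biology has odd length 5, so it cannot be 2-colored; at least 3 time slots are needed.
3 time slots suffice: time slot 1 → {Biology, Statistics, Latin, Chemistry}; time slot 2 → {Geology, Algebra, History, Music, Logic}; time slot 3 → {Art, Econ}. No two conflicting exams share a time slot.

3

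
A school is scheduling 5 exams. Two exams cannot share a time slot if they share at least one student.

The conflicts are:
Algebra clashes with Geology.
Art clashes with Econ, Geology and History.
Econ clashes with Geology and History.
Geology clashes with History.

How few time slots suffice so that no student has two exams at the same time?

Art, Econ, Geology, History all conflict with each other, so at least 4 time slots are needed.
4 time slots suffice: time slot 1 → {Geology}; time slot 2 → {Algebra, History}; time slot 3 → {Econ}; time slot 4 → {Art}. No two conflicting exams share a time slot.

4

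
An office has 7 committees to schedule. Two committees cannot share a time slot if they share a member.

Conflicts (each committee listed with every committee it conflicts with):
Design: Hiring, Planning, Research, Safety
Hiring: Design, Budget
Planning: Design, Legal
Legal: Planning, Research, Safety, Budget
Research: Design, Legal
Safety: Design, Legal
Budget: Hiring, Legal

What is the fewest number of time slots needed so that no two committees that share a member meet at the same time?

3

The cycle Budget-Legal-Research-Design-Hiring-Budget has odd length 5, so it cannot be 2-colored; at least 3 time slots are needed.
A valid assignment using 3 time slots: Design=1, Hiring=3, Planning=2, Legal=1, Research=2, Safety=2, Budget=2. No two conflicting committees share a time slot.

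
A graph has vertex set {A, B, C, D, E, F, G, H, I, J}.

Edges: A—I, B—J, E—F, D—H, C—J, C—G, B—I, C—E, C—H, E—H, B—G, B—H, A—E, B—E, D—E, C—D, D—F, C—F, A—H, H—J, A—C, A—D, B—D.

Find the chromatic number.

5

A, C, D, E, H are pairwise adjacent (a clique of size 5), so at least 5 colors are needed.
A valid assignment using 5 colors: A=purple, B=red, C=red, D=blue, E=yellow, F=green, G=blue, H=green, I=blue, J=blue. Every edge joins two different colors.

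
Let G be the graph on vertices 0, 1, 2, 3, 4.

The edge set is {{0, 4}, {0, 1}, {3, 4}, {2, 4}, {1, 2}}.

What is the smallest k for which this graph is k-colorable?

2

2 and 4 are adjacent, so at least 2 colors are needed.
One proper 2-coloring: 0=b, 1=a, 2=b, 3=b, 4=a. No two adjacent vertices share a color.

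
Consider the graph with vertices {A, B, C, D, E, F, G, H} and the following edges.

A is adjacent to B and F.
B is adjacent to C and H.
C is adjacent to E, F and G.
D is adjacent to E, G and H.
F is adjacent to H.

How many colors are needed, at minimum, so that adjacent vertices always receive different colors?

The cycle B-H-D-E-C-B has odd length 5, so it cannot be 2-colored; at least 3 colors are needed.
3 colors suffice: color 1 → {A, C, D}; color 2 → {B, E, F, G}; color 3 → {H}. No two adjacent vertices share a color.

3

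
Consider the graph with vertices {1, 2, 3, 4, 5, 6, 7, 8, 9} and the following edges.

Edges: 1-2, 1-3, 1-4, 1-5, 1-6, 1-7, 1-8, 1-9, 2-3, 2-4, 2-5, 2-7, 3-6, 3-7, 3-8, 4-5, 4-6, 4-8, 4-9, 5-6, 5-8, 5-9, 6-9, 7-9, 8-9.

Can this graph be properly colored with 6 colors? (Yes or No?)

Yes

The chromatic number is 5. 1, 4, 5, 8, 9 are mutually adjacent (a clique of size 5), so at least 5 colors are needed.
5 colors suffice: color red → {1}; color blue → {3, 4}; color green → {2, 9}; color yellow → {5, 7}; color purple → {6, 8}.
Since 6 ≥ 5, a proper 6-coloring certainly exists.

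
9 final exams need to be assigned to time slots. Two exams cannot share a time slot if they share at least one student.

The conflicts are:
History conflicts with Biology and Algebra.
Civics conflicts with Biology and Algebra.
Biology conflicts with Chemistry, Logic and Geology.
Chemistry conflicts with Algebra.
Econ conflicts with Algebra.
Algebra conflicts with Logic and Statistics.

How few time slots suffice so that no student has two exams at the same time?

2

Econ and Algebra conflict, so at least 2 time slots are needed.
Using 2 time slots: History=2, Civics=2, Biology=1, Chemistry=2, Econ=2, Algebra=1, Logic=2, Geology=2, Statistics=2. No two conflicting exams share a time slot.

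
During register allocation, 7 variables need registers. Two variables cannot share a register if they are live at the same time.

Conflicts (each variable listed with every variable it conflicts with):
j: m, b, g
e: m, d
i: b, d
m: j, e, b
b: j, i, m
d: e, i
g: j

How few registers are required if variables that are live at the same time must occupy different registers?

3

j, m, b are mutually in conflict, so at least 3 registers are needed.
3 registers suffice: register 1 → {j, d}; register 2 → {e, b, g}; register 3 → {i, m}. No two conflicting variables share a register.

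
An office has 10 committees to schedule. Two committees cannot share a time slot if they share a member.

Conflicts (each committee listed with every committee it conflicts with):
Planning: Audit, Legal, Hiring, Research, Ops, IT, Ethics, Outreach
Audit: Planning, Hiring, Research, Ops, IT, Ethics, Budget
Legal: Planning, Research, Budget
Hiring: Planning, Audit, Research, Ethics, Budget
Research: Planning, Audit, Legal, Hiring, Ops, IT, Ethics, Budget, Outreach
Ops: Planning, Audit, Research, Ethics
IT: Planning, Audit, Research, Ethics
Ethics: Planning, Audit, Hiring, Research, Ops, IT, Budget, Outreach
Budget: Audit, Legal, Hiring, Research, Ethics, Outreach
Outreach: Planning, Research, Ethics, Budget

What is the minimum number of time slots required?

5

Audit, Hiring, Research, Ethics, Budget pairwise conflict, so at least 5 time slots are needed.
5 time slots suffice: time slot 1 → {Research}; time slot 2 → {Planning, Budget}; time slot 3 → {Legal, Ethics}; time slot 4 → {Audit, Outreach}; time slot 5 → {Hiring, Ops, IT}. Each listed conflict is separated.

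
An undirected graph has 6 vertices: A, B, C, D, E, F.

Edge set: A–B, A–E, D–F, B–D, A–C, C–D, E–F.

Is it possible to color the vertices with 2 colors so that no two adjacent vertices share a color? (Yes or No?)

No

The cycle D-F-E-A-B-D has odd length 5, so it cannot be 2-colored; at least 3 colors are needed.
So 2 colors are not enough.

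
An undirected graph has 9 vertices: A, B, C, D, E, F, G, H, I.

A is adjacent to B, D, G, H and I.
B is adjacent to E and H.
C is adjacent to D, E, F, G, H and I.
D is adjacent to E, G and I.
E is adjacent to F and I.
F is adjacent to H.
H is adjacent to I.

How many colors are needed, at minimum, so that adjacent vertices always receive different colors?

C, D, E, I form a clique, so at least 4 colors are needed.
4 colors suffice: color red → {A, C}; color blue → {B, F, G, I}; color green → {E, H}; color yellow → {D}. Each edge has distinct colors on its endpoints.

4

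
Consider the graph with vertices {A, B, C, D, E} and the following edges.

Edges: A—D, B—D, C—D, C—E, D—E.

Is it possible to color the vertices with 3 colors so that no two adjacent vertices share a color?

The chromatic number is 3. C, D, E form a triangle, so at least 3 colors are needed.
3 colors suffice: A=2, B=2, C=2, D=1, E=3.
That is already a proper 3-coloring.

Yes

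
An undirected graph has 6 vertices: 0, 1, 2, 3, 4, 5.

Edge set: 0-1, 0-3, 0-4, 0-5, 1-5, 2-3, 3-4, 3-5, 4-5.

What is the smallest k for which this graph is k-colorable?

0, 3, 4, 5 are mutually adjacent (a clique of size 4), so at least 4 colors are needed.
4 colors suffice: color a → {2, 5}; color b → {0}; color c → {1, 3}; color d → {4}. Each edge has distinct colors on its endpoints.

4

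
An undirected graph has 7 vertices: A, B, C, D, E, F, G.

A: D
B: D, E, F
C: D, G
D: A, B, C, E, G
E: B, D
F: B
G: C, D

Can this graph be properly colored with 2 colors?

No

B, D, E are mutually adjacent, so at least 3 colors are needed.
So 2 colors are not enough.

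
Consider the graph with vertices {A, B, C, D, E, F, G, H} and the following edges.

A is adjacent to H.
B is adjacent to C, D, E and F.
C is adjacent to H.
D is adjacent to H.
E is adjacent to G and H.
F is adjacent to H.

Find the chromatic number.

2

B and E are adjacent, so at least 2 colors are needed.
One proper 2-coloring: A=2, B=1, C=2, D=2, E=2, F=2, G=1, H=1. Each edge has distinct colors on its endpoints.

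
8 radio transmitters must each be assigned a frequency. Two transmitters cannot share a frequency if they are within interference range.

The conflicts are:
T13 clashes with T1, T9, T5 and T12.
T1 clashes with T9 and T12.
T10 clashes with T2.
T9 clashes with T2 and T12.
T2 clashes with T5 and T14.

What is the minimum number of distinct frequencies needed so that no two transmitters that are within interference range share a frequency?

T13, T1, T9, T12 pairwise conflict, so at least 4 frequencies are needed.
4 frequencies suffice: frequency 1 → {T10, T9, T5, T14}; frequency 2 → {T13, T2}; frequency 3 → {T12}; frequency 4 → {T1}. Each listed conflict is separated.

4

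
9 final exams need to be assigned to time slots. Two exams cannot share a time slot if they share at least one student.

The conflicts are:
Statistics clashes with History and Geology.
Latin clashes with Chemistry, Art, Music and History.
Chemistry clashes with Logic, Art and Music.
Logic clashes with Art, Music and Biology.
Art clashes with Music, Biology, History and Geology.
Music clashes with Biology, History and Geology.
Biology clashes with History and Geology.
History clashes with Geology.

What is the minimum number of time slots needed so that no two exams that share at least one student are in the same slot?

5

Art, Music, Biology, History, Geology are mutually in conflict, so at least 5 time slots are needed.
5 time slots suffice: time slot 1 → {Statistics, Art}; time slot 2 → {Music}; time slot 3 → {Chemistry, History}; time slot 4 → {Latin, Logic, Geology}; time slot 5 → {Biology}. Each listed conflict is separated.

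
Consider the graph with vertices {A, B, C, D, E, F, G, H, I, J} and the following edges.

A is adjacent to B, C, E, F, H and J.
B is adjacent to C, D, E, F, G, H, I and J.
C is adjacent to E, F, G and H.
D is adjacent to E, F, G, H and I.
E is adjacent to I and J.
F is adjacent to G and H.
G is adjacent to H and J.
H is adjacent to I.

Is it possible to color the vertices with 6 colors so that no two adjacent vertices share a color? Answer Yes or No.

The chromatic number is 5. B, D, F, G, H form a clique, so at least 5 colors are needed.
5 colors suffice: color 1 → {B}; color 2 → {E, H}; color 3 → {F, I, J}; color 4 → {C, D}; color 5 → {A, G}.
Since 6 ≥ 5, a proper 6-coloring certainly exists.

Yes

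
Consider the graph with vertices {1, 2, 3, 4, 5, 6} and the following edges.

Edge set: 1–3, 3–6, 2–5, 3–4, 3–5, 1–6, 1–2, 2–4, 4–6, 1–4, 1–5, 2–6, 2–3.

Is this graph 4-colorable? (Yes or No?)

No

1, 2, 3, 4, 6 are pairwise adjacent (a clique of size 5), so at least 5 colors are needed.
So 4 colors are not enough.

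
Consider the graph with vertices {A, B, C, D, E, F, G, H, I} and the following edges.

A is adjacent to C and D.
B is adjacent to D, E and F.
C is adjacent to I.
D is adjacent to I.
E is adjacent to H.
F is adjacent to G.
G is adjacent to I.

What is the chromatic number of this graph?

3

The cycle I-D-B-F-G-I has odd length 5, so it cannot be 2-colored; at least 3 colors are needed.
One proper 3-coloring: A=1, B=1, C=2, D=2, E=2, F=3, G=2, H=1, I=1. Every edge joins two different colors.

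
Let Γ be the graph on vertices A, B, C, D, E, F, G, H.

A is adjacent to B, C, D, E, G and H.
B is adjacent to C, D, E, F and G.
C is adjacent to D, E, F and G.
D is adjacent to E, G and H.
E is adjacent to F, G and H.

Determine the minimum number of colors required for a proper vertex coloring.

6

A, B, C, D, E, G are mutually adjacent (a clique of size 6), so at least 6 colors are needed.
6 colors suffice: color 1 → {E}; color 2 → {C, H}; color 3 → {B}; color 4 → {A, F}; color 5 → {D}; color 6 → {G}. Each edge has distinct colors on its endpoints.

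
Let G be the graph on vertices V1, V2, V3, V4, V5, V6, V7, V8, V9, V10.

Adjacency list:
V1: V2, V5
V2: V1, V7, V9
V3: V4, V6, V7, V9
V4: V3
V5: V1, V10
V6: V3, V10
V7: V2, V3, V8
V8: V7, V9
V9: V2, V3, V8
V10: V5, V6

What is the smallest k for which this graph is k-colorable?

3

The cycle V5-V10-V6-V3-V9-V2-V1-V5 has odd length 7, so it cannot be 2-colored; at least 3 colors are needed.
3 colors suffice: V1=2, V2=1, V3=1, V4=2, V5=3, V6=2, V7=2, V8=1, V9=2, V10=1. Each edge has distinct colors on its endpoints.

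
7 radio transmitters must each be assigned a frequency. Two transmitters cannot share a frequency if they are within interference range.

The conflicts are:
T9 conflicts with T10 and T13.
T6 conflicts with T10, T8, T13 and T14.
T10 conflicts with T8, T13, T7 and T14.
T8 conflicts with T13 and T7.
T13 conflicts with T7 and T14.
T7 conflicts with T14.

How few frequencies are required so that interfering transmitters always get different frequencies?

4

T10, T13, T7, T14 pairwise conflict, so at least 4 frequencies are needed.
A valid assignment using 4 frequencies: T9=3, T6=4, T10=2, T8=3, T13=1, T7=4, T14=3. Every pair that conflicts lands in different frequencies.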